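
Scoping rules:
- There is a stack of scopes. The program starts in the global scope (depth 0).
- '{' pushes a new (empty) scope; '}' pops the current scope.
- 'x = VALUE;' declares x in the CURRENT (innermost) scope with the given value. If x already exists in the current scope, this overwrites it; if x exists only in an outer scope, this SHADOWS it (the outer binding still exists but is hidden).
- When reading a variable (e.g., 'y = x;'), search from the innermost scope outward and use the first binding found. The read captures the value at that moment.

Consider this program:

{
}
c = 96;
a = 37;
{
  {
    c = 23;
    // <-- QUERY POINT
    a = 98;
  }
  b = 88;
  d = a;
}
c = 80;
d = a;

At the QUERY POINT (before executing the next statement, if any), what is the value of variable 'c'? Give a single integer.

Answer: 23

Derivation:
Step 1: enter scope (depth=1)
Step 2: exit scope (depth=0)
Step 3: declare c=96 at depth 0
Step 4: declare a=37 at depth 0
Step 5: enter scope (depth=1)
Step 6: enter scope (depth=2)
Step 7: declare c=23 at depth 2
Visible at query point: a=37 c=23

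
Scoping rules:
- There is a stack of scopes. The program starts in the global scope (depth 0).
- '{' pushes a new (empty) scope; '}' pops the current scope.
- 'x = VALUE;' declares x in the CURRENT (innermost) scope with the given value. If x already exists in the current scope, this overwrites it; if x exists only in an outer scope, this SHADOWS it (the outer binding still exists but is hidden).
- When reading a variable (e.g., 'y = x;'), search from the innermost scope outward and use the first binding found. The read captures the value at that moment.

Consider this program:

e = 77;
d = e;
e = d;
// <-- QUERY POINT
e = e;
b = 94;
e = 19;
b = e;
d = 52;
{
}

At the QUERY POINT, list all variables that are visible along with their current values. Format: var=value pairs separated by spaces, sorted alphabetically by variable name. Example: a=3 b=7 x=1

Step 1: declare e=77 at depth 0
Step 2: declare d=(read e)=77 at depth 0
Step 3: declare e=(read d)=77 at depth 0
Visible at query point: d=77 e=77

Answer: d=77 e=77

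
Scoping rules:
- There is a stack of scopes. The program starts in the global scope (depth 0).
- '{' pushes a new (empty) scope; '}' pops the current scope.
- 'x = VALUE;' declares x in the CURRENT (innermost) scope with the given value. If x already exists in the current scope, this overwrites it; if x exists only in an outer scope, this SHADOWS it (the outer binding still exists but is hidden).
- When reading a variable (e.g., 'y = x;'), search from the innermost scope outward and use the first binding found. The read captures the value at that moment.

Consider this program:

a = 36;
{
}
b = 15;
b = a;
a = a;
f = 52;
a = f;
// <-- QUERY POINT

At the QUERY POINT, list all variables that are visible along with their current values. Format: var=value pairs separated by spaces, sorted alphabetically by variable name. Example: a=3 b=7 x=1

Answer: a=52 b=36 f=52

Derivation:
Step 1: declare a=36 at depth 0
Step 2: enter scope (depth=1)
Step 3: exit scope (depth=0)
Step 4: declare b=15 at depth 0
Step 5: declare b=(read a)=36 at depth 0
Step 6: declare a=(read a)=36 at depth 0
Step 7: declare f=52 at depth 0
Step 8: declare a=(read f)=52 at depth 0
Visible at query point: a=52 b=36 f=52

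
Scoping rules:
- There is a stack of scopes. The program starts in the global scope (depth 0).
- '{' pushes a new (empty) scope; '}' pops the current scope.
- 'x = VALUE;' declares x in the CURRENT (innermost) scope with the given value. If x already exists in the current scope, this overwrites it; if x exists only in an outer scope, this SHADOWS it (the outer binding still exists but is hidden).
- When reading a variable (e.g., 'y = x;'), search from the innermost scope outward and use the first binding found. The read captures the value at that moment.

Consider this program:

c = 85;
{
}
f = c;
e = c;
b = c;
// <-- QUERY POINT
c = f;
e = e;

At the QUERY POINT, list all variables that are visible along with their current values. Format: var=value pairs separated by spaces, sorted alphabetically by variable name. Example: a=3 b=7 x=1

Step 1: declare c=85 at depth 0
Step 2: enter scope (depth=1)
Step 3: exit scope (depth=0)
Step 4: declare f=(read c)=85 at depth 0
Step 5: declare e=(read c)=85 at depth 0
Step 6: declare b=(read c)=85 at depth 0
Visible at query point: b=85 c=85 e=85 f=85

Answer: b=85 c=85 e=85 f=85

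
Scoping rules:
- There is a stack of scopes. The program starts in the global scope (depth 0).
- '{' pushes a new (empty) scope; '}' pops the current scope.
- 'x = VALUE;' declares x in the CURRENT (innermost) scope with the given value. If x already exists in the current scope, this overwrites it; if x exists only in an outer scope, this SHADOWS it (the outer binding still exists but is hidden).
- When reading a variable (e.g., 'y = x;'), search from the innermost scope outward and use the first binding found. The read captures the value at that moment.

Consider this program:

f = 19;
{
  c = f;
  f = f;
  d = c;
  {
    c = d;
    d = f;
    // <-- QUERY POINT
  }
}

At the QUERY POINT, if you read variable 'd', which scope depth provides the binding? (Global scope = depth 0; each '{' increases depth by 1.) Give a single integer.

Answer: 2

Derivation:
Step 1: declare f=19 at depth 0
Step 2: enter scope (depth=1)
Step 3: declare c=(read f)=19 at depth 1
Step 4: declare f=(read f)=19 at depth 1
Step 5: declare d=(read c)=19 at depth 1
Step 6: enter scope (depth=2)
Step 7: declare c=(read d)=19 at depth 2
Step 8: declare d=(read f)=19 at depth 2
Visible at query point: c=19 d=19 f=19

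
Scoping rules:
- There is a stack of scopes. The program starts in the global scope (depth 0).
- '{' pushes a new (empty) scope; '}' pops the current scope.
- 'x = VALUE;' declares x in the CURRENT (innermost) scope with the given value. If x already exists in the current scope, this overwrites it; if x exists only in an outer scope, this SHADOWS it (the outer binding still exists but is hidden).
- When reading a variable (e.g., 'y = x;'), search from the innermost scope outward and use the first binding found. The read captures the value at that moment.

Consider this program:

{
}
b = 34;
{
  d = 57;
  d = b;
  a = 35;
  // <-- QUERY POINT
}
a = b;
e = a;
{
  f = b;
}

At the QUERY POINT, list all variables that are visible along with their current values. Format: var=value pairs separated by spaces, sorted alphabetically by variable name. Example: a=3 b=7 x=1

Step 1: enter scope (depth=1)
Step 2: exit scope (depth=0)
Step 3: declare b=34 at depth 0
Step 4: enter scope (depth=1)
Step 5: declare d=57 at depth 1
Step 6: declare d=(read b)=34 at depth 1
Step 7: declare a=35 at depth 1
Visible at query point: a=35 b=34 d=34

Answer: a=35 b=34 d=34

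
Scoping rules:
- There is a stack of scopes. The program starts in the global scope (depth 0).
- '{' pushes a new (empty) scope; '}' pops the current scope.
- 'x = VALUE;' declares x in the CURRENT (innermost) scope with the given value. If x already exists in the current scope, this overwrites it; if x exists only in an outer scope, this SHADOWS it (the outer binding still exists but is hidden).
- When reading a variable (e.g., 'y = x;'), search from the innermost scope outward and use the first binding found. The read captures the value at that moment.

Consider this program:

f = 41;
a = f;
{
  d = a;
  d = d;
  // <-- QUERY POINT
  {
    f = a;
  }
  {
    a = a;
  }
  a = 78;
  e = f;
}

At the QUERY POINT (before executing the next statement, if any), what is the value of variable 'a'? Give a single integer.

Step 1: declare f=41 at depth 0
Step 2: declare a=(read f)=41 at depth 0
Step 3: enter scope (depth=1)
Step 4: declare d=(read a)=41 at depth 1
Step 5: declare d=(read d)=41 at depth 1
Visible at query point: a=41 d=41 f=41

Answer: 41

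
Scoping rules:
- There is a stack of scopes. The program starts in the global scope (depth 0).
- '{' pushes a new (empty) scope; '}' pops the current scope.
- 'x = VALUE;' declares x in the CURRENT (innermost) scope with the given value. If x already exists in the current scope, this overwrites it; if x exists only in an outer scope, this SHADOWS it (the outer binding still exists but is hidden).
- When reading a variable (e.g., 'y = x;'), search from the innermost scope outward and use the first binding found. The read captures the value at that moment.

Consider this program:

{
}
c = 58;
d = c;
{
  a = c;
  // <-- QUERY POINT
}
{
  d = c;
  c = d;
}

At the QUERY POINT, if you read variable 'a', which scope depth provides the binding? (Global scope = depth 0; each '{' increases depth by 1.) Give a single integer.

Step 1: enter scope (depth=1)
Step 2: exit scope (depth=0)
Step 3: declare c=58 at depth 0
Step 4: declare d=(read c)=58 at depth 0
Step 5: enter scope (depth=1)
Step 6: declare a=(read c)=58 at depth 1
Visible at query point: a=58 c=58 d=58

Answer: 1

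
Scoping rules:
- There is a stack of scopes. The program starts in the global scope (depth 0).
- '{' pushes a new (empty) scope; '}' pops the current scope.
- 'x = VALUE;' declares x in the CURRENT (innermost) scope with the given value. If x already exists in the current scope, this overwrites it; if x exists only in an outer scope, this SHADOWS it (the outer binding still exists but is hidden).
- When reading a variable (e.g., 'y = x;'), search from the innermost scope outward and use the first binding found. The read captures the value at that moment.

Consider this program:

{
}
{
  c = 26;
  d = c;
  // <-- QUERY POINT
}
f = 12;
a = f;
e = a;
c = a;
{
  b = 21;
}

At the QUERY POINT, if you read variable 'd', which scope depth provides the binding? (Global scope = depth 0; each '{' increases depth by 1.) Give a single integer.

Step 1: enter scope (depth=1)
Step 2: exit scope (depth=0)
Step 3: enter scope (depth=1)
Step 4: declare c=26 at depth 1
Step 5: declare d=(read c)=26 at depth 1
Visible at query point: c=26 d=26

Answer: 1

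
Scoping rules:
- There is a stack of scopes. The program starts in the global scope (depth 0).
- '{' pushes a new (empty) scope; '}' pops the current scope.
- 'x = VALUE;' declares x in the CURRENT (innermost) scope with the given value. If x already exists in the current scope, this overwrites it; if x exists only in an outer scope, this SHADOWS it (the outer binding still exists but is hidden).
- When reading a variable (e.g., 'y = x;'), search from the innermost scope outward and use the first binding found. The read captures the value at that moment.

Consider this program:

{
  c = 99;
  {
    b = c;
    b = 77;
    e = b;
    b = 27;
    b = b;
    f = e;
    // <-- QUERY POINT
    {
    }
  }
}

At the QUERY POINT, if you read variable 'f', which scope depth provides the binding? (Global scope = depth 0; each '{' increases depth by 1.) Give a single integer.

Answer: 2

Derivation:
Step 1: enter scope (depth=1)
Step 2: declare c=99 at depth 1
Step 3: enter scope (depth=2)
Step 4: declare b=(read c)=99 at depth 2
Step 5: declare b=77 at depth 2
Step 6: declare e=(read b)=77 at depth 2
Step 7: declare b=27 at depth 2
Step 8: declare b=(read b)=27 at depth 2
Step 9: declare f=(read e)=77 at depth 2
Visible at query point: b=27 c=99 e=77 f=77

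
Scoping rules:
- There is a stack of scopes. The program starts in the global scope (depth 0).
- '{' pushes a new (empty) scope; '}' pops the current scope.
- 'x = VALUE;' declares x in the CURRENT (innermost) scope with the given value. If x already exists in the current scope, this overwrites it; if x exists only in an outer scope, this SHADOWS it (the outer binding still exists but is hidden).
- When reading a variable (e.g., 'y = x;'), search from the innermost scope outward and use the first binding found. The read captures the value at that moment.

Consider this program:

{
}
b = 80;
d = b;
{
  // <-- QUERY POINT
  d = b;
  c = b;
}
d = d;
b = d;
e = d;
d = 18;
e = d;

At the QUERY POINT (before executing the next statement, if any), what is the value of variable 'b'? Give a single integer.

Step 1: enter scope (depth=1)
Step 2: exit scope (depth=0)
Step 3: declare b=80 at depth 0
Step 4: declare d=(read b)=80 at depth 0
Step 5: enter scope (depth=1)
Visible at query point: b=80 d=80

Answer: 80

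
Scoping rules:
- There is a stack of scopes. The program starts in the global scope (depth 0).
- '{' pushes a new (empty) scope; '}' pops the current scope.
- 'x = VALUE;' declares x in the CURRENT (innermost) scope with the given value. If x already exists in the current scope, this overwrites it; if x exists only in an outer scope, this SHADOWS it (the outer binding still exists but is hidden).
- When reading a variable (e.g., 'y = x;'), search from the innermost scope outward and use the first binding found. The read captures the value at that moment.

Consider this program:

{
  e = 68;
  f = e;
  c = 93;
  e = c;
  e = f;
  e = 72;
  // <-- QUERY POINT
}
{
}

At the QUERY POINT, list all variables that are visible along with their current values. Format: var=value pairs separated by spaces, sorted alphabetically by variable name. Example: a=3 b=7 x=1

Answer: c=93 e=72 f=68

Derivation:
Step 1: enter scope (depth=1)
Step 2: declare e=68 at depth 1
Step 3: declare f=(read e)=68 at depth 1
Step 4: declare c=93 at depth 1
Step 5: declare e=(read c)=93 at depth 1
Step 6: declare e=(read f)=68 at depth 1
Step 7: declare e=72 at depth 1
Visible at query point: c=93 e=72 f=68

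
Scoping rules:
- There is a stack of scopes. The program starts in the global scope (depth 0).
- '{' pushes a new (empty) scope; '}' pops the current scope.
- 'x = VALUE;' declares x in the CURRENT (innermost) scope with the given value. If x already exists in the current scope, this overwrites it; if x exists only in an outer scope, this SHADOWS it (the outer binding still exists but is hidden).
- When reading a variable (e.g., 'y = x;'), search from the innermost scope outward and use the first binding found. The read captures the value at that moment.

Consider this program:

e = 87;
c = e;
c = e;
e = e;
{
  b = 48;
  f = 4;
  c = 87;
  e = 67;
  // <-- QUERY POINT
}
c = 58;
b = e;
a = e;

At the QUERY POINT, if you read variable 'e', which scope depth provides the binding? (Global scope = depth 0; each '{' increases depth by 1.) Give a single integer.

Step 1: declare e=87 at depth 0
Step 2: declare c=(read e)=87 at depth 0
Step 3: declare c=(read e)=87 at depth 0
Step 4: declare e=(read e)=87 at depth 0
Step 5: enter scope (depth=1)
Step 6: declare b=48 at depth 1
Step 7: declare f=4 at depth 1
Step 8: declare c=87 at depth 1
Step 9: declare e=67 at depth 1
Visible at query point: b=48 c=87 e=67 f=4

Answer: 1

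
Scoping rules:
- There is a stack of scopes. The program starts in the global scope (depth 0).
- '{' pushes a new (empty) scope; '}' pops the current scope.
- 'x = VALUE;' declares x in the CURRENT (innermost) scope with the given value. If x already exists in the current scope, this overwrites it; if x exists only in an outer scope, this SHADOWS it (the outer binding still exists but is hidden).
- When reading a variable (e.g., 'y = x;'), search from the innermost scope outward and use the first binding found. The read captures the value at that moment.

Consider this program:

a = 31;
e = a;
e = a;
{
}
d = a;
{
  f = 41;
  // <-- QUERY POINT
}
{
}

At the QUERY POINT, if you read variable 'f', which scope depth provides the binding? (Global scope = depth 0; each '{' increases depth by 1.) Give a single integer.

Step 1: declare a=31 at depth 0
Step 2: declare e=(read a)=31 at depth 0
Step 3: declare e=(read a)=31 at depth 0
Step 4: enter scope (depth=1)
Step 5: exit scope (depth=0)
Step 6: declare d=(read a)=31 at depth 0
Step 7: enter scope (depth=1)
Step 8: declare f=41 at depth 1
Visible at query point: a=31 d=31 e=31 f=41

Answer: 1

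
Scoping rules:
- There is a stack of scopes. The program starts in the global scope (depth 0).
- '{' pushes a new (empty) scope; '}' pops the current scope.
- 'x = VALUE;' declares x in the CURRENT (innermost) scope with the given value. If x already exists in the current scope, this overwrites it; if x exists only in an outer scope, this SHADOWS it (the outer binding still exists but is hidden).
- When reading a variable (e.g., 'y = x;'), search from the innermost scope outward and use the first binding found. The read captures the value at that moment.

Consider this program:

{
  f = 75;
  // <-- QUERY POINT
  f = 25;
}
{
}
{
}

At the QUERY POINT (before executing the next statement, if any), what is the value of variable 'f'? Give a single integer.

Step 1: enter scope (depth=1)
Step 2: declare f=75 at depth 1
Visible at query point: f=75

Answer: 75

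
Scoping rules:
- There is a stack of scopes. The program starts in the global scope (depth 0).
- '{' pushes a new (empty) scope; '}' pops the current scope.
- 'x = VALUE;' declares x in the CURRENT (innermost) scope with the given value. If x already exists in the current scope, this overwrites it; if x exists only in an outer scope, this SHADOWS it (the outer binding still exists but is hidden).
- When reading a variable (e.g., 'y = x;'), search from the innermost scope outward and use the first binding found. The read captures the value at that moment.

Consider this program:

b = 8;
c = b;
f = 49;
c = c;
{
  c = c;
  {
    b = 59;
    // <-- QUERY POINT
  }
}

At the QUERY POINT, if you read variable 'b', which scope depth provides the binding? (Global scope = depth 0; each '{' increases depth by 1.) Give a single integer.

Step 1: declare b=8 at depth 0
Step 2: declare c=(read b)=8 at depth 0
Step 3: declare f=49 at depth 0
Step 4: declare c=(read c)=8 at depth 0
Step 5: enter scope (depth=1)
Step 6: declare c=(read c)=8 at depth 1
Step 7: enter scope (depth=2)
Step 8: declare b=59 at depth 2
Visible at query point: b=59 c=8 f=49

Answer: 2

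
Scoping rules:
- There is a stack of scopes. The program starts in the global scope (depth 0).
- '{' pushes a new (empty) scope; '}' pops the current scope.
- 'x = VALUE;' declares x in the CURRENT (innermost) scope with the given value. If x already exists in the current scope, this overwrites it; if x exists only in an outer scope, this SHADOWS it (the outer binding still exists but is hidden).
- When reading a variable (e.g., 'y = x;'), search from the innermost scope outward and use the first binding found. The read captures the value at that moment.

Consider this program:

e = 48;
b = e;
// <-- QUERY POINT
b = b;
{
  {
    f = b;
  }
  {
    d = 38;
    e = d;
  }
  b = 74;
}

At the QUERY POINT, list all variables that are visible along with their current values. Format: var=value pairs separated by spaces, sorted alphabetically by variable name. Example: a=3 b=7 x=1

Answer: b=48 e=48

Derivation:
Step 1: declare e=48 at depth 0
Step 2: declare b=(read e)=48 at depth 0
Visible at query point: b=48 e=48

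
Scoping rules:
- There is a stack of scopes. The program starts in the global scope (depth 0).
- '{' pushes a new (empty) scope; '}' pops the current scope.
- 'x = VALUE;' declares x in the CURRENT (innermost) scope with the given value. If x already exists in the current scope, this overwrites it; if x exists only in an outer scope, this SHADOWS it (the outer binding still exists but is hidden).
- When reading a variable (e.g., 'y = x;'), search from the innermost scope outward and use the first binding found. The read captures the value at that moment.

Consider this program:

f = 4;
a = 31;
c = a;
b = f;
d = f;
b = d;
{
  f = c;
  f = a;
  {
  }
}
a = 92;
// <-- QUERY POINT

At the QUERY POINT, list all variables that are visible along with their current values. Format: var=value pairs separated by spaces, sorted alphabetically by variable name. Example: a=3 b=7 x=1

Step 1: declare f=4 at depth 0
Step 2: declare a=31 at depth 0
Step 3: declare c=(read a)=31 at depth 0
Step 4: declare b=(read f)=4 at depth 0
Step 5: declare d=(read f)=4 at depth 0
Step 6: declare b=(read d)=4 at depth 0
Step 7: enter scope (depth=1)
Step 8: declare f=(read c)=31 at depth 1
Step 9: declare f=(read a)=31 at depth 1
Step 10: enter scope (depth=2)
Step 11: exit scope (depth=1)
Step 12: exit scope (depth=0)
Step 13: declare a=92 at depth 0
Visible at query point: a=92 b=4 c=31 d=4 f=4

Answer: a=92 b=4 c=31 d=4 f=4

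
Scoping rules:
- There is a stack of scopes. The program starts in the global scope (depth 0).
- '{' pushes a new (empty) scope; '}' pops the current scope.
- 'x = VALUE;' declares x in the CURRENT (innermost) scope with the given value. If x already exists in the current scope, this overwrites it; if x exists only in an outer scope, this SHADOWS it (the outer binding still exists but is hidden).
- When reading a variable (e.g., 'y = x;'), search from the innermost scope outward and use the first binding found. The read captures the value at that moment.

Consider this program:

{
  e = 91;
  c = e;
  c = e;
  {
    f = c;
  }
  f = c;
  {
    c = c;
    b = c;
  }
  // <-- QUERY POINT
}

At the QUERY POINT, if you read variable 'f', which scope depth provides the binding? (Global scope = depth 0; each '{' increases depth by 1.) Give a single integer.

Answer: 1

Derivation:
Step 1: enter scope (depth=1)
Step 2: declare e=91 at depth 1
Step 3: declare c=(read e)=91 at depth 1
Step 4: declare c=(read e)=91 at depth 1
Step 5: enter scope (depth=2)
Step 6: declare f=(read c)=91 at depth 2
Step 7: exit scope (depth=1)
Step 8: declare f=(read c)=91 at depth 1
Step 9: enter scope (depth=2)
Step 10: declare c=(read c)=91 at depth 2
Step 11: declare b=(read c)=91 at depth 2
Step 12: exit scope (depth=1)
Visible at query point: c=91 e=91 f=91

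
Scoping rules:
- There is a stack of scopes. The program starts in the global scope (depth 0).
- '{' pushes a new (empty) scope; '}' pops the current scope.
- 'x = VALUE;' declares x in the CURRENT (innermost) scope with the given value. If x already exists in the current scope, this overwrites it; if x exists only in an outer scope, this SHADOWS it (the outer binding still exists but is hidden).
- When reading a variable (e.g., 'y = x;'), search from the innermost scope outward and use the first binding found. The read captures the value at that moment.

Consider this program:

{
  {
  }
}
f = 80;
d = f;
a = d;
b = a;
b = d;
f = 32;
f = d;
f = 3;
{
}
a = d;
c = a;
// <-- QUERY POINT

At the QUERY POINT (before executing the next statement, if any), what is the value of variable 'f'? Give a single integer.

Step 1: enter scope (depth=1)
Step 2: enter scope (depth=2)
Step 3: exit scope (depth=1)
Step 4: exit scope (depth=0)
Step 5: declare f=80 at depth 0
Step 6: declare d=(read f)=80 at depth 0
Step 7: declare a=(read d)=80 at depth 0
Step 8: declare b=(read a)=80 at depth 0
Step 9: declare b=(read d)=80 at depth 0
Step 10: declare f=32 at depth 0
Step 11: declare f=(read d)=80 at depth 0
Step 12: declare f=3 at depth 0
Step 13: enter scope (depth=1)
Step 14: exit scope (depth=0)
Step 15: declare a=(read d)=80 at depth 0
Step 16: declare c=(read a)=80 at depth 0
Visible at query point: a=80 b=80 c=80 d=80 f=3

Answer: 3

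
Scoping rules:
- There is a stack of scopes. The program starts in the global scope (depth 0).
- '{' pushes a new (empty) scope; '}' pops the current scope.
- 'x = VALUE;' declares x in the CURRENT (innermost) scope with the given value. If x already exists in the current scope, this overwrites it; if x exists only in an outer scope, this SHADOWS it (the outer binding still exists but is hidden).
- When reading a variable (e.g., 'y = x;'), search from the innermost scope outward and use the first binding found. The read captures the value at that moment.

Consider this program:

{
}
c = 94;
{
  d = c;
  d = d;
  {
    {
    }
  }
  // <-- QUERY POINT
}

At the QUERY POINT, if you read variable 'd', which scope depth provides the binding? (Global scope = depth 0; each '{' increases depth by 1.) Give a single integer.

Answer: 1

Derivation:
Step 1: enter scope (depth=1)
Step 2: exit scope (depth=0)
Step 3: declare c=94 at depth 0
Step 4: enter scope (depth=1)
Step 5: declare d=(read c)=94 at depth 1
Step 6: declare d=(read d)=94 at depth 1
Step 7: enter scope (depth=2)
Step 8: enter scope (depth=3)
Step 9: exit scope (depth=2)
Step 10: exit scope (depth=1)
Visible at query point: c=94 d=94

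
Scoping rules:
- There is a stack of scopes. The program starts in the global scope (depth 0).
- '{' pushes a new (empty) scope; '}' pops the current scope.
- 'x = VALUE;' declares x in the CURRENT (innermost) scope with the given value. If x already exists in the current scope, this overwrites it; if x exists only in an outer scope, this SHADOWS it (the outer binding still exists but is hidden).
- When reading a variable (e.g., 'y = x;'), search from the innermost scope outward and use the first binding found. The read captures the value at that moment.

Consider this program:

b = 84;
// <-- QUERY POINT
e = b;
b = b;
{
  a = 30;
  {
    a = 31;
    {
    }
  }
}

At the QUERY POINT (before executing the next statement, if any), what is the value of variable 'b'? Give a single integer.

Answer: 84

Derivation:
Step 1: declare b=84 at depth 0
Visible at query point: b=84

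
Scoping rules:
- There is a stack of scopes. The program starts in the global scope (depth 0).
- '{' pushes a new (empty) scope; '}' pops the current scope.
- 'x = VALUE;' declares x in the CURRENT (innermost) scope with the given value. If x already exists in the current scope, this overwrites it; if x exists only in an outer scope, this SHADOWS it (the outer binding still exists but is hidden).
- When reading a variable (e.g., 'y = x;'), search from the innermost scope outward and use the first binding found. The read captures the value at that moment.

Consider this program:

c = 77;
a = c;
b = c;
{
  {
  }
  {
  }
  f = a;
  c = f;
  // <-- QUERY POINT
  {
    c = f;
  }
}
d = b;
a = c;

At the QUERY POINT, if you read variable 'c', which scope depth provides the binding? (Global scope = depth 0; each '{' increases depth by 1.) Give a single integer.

Step 1: declare c=77 at depth 0
Step 2: declare a=(read c)=77 at depth 0
Step 3: declare b=(read c)=77 at depth 0
Step 4: enter scope (depth=1)
Step 5: enter scope (depth=2)
Step 6: exit scope (depth=1)
Step 7: enter scope (depth=2)
Step 8: exit scope (depth=1)
Step 9: declare f=(read a)=77 at depth 1
Step 10: declare c=(read f)=77 at depth 1
Visible at query point: a=77 b=77 c=77 f=77

Answer: 1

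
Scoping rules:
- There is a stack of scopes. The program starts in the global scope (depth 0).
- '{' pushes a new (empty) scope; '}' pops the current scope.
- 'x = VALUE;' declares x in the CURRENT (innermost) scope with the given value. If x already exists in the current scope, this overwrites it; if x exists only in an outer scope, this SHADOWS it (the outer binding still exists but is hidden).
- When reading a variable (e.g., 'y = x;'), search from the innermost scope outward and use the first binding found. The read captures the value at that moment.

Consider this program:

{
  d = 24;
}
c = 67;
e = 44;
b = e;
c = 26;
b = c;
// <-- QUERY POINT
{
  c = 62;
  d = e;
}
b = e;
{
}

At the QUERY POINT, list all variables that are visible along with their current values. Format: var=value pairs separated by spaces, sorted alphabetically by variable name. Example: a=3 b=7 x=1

Step 1: enter scope (depth=1)
Step 2: declare d=24 at depth 1
Step 3: exit scope (depth=0)
Step 4: declare c=67 at depth 0
Step 5: declare e=44 at depth 0
Step 6: declare b=(read e)=44 at depth 0
Step 7: declare c=26 at depth 0
Step 8: declare b=(read c)=26 at depth 0
Visible at query point: b=26 c=26 e=44

Answer: b=26 c=26 e=44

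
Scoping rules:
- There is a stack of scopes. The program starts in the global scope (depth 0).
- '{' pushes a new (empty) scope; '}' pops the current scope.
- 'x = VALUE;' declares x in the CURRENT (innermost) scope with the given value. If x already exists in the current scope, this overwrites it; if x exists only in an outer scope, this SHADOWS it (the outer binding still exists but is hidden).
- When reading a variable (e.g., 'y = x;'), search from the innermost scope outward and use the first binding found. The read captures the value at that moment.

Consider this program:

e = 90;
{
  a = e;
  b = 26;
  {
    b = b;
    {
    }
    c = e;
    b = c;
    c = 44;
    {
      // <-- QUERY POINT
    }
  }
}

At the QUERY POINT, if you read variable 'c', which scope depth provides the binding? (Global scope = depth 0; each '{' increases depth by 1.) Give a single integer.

Answer: 2

Derivation:
Step 1: declare e=90 at depth 0
Step 2: enter scope (depth=1)
Step 3: declare a=(read e)=90 at depth 1
Step 4: declare b=26 at depth 1
Step 5: enter scope (depth=2)
Step 6: declare b=(read b)=26 at depth 2
Step 7: enter scope (depth=3)
Step 8: exit scope (depth=2)
Step 9: declare c=(read e)=90 at depth 2
Step 10: declare b=(read c)=90 at depth 2
Step 11: declare c=44 at depth 2
Step 12: enter scope (depth=3)
Visible at query point: a=90 b=90 c=44 e=90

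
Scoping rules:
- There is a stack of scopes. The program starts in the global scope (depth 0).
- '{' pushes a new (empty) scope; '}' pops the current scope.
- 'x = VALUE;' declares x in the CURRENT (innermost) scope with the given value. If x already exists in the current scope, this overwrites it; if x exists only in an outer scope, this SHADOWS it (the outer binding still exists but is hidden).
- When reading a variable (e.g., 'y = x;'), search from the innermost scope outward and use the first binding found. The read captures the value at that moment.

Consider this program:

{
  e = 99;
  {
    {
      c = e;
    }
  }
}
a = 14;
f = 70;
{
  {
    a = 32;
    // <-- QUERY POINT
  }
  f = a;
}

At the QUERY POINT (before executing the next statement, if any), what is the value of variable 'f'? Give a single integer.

Answer: 70

Derivation:
Step 1: enter scope (depth=1)
Step 2: declare e=99 at depth 1
Step 3: enter scope (depth=2)
Step 4: enter scope (depth=3)
Step 5: declare c=(read e)=99 at depth 3
Step 6: exit scope (depth=2)
Step 7: exit scope (depth=1)
Step 8: exit scope (depth=0)
Step 9: declare a=14 at depth 0
Step 10: declare f=70 at depth 0
Step 11: enter scope (depth=1)
Step 12: enter scope (depth=2)
Step 13: declare a=32 at depth 2
Visible at query point: a=32 f=70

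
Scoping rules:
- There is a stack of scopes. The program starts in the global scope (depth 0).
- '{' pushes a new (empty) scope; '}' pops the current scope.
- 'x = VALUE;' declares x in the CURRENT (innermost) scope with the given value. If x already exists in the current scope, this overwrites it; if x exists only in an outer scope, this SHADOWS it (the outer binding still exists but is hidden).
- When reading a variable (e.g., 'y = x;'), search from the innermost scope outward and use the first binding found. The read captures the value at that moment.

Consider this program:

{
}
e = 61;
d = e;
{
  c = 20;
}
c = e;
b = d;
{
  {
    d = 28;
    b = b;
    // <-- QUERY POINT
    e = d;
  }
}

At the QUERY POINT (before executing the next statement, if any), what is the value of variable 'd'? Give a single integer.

Step 1: enter scope (depth=1)
Step 2: exit scope (depth=0)
Step 3: declare e=61 at depth 0
Step 4: declare d=(read e)=61 at depth 0
Step 5: enter scope (depth=1)
Step 6: declare c=20 at depth 1
Step 7: exit scope (depth=0)
Step 8: declare c=(read e)=61 at depth 0
Step 9: declare b=(read d)=61 at depth 0
Step 10: enter scope (depth=1)
Step 11: enter scope (depth=2)
Step 12: declare d=28 at depth 2
Step 13: declare b=(read b)=61 at depth 2
Visible at query point: b=61 c=61 d=28 e=61

Answer: 28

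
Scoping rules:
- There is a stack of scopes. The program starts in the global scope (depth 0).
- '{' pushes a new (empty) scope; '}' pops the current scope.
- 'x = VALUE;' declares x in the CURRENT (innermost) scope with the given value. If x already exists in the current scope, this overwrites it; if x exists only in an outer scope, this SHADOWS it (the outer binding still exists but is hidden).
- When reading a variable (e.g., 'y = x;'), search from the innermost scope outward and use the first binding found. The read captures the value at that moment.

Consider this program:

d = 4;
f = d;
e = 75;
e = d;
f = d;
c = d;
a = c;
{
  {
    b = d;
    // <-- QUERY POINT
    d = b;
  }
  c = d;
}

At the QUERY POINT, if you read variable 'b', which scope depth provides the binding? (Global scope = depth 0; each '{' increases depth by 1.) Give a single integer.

Answer: 2

Derivation:
Step 1: declare d=4 at depth 0
Step 2: declare f=(read d)=4 at depth 0
Step 3: declare e=75 at depth 0
Step 4: declare e=(read d)=4 at depth 0
Step 5: declare f=(read d)=4 at depth 0
Step 6: declare c=(read d)=4 at depth 0
Step 7: declare a=(read c)=4 at depth 0
Step 8: enter scope (depth=1)
Step 9: enter scope (depth=2)
Step 10: declare b=(read d)=4 at depth 2
Visible at query point: a=4 b=4 c=4 d=4 e=4 f=4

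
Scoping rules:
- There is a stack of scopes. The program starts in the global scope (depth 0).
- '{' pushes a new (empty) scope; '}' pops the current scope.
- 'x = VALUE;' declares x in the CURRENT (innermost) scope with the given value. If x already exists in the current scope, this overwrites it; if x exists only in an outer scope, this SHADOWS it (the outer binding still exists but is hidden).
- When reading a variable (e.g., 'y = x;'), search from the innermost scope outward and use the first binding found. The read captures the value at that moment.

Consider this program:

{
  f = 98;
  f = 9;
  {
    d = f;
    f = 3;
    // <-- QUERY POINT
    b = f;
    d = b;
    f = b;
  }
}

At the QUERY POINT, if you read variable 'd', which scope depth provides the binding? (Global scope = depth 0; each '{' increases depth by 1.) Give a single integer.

Step 1: enter scope (depth=1)
Step 2: declare f=98 at depth 1
Step 3: declare f=9 at depth 1
Step 4: enter scope (depth=2)
Step 5: declare d=(read f)=9 at depth 2
Step 6: declare f=3 at depth 2
Visible at query point: d=9 f=3

Answer: 2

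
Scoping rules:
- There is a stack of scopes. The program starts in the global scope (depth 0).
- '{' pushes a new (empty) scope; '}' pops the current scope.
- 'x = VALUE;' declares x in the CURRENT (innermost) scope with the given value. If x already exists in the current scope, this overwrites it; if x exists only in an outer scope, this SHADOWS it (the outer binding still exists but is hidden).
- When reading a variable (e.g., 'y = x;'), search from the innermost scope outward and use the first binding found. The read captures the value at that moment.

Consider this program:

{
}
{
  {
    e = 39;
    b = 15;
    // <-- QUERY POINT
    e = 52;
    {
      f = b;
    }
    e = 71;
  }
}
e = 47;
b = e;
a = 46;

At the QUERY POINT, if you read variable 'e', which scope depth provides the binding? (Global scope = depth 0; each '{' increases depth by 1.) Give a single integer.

Answer: 2

Derivation:
Step 1: enter scope (depth=1)
Step 2: exit scope (depth=0)
Step 3: enter scope (depth=1)
Step 4: enter scope (depth=2)
Step 5: declare e=39 at depth 2
Step 6: declare b=15 at depth 2
Visible at query point: b=15 e=39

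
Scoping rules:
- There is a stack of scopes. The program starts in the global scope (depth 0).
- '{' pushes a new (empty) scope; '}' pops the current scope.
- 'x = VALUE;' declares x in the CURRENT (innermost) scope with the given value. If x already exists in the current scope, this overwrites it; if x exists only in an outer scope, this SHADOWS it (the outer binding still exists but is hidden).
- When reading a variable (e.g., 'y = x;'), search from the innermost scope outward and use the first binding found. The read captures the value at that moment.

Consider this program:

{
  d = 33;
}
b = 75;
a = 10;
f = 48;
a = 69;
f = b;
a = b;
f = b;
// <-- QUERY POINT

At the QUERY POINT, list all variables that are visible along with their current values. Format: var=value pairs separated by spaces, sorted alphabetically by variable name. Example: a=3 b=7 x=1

Step 1: enter scope (depth=1)
Step 2: declare d=33 at depth 1
Step 3: exit scope (depth=0)
Step 4: declare b=75 at depth 0
Step 5: declare a=10 at depth 0
Step 6: declare f=48 at depth 0
Step 7: declare a=69 at depth 0
Step 8: declare f=(read b)=75 at depth 0
Step 9: declare a=(read b)=75 at depth 0
Step 10: declare f=(read b)=75 at depth 0
Visible at query point: a=75 b=75 f=75

Answer: a=75 b=75 f=75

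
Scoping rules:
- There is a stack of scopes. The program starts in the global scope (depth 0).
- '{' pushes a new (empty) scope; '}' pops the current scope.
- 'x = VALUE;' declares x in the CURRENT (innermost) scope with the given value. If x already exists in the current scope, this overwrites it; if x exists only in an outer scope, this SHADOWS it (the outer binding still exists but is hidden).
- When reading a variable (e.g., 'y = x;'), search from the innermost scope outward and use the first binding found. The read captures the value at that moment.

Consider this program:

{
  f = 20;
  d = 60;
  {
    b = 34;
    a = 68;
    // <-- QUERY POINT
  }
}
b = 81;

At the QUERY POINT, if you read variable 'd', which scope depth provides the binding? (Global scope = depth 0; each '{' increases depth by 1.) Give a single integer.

Answer: 1

Derivation:
Step 1: enter scope (depth=1)
Step 2: declare f=20 at depth 1
Step 3: declare d=60 at depth 1
Step 4: enter scope (depth=2)
Step 5: declare b=34 at depth 2
Step 6: declare a=68 at depth 2
Visible at query point: a=68 b=34 d=60 f=20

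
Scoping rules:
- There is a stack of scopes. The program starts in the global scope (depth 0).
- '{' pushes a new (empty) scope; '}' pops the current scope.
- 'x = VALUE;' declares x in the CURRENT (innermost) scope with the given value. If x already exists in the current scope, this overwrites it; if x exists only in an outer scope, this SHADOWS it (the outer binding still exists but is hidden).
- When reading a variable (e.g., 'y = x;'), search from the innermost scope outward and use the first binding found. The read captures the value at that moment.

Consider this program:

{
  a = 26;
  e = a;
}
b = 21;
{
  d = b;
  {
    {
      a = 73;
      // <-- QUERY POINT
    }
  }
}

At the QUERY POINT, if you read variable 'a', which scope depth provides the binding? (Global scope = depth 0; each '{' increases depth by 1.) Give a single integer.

Step 1: enter scope (depth=1)
Step 2: declare a=26 at depth 1
Step 3: declare e=(read a)=26 at depth 1
Step 4: exit scope (depth=0)
Step 5: declare b=21 at depth 0
Step 6: enter scope (depth=1)
Step 7: declare d=(read b)=21 at depth 1
Step 8: enter scope (depth=2)
Step 9: enter scope (depth=3)
Step 10: declare a=73 at depth 3
Visible at query point: a=73 b=21 d=21

Answer: 3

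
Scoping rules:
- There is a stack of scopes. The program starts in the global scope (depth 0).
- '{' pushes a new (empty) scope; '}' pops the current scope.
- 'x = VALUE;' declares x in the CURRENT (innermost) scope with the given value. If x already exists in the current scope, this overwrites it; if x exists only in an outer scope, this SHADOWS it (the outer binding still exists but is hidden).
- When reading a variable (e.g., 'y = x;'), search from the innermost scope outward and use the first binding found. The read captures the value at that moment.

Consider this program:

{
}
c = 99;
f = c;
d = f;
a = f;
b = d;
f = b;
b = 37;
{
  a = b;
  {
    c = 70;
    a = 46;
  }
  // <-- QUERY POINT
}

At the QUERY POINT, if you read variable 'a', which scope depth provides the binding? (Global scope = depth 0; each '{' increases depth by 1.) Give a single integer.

Answer: 1

Derivation:
Step 1: enter scope (depth=1)
Step 2: exit scope (depth=0)
Step 3: declare c=99 at depth 0
Step 4: declare f=(read c)=99 at depth 0
Step 5: declare d=(read f)=99 at depth 0
Step 6: declare a=(read f)=99 at depth 0
Step 7: declare b=(read d)=99 at depth 0
Step 8: declare f=(read b)=99 at depth 0
Step 9: declare b=37 at depth 0
Step 10: enter scope (depth=1)
Step 11: declare a=(read b)=37 at depth 1
Step 12: enter scope (depth=2)
Step 13: declare c=70 at depth 2
Step 14: declare a=46 at depth 2
Step 15: exit scope (depth=1)
Visible at query point: a=37 b=37 c=99 d=99 f=99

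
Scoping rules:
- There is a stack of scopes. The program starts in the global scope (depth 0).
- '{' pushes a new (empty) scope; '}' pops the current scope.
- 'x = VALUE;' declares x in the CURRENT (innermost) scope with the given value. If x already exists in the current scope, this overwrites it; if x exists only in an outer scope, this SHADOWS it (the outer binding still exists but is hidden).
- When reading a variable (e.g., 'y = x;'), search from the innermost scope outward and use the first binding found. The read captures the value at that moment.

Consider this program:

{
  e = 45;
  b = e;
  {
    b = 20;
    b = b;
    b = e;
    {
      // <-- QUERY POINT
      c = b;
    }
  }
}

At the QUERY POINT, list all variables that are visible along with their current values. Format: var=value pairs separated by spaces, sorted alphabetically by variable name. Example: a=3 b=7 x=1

Answer: b=45 e=45

Derivation:
Step 1: enter scope (depth=1)
Step 2: declare e=45 at depth 1
Step 3: declare b=(read e)=45 at depth 1
Step 4: enter scope (depth=2)
Step 5: declare b=20 at depth 2
Step 6: declare b=(read b)=20 at depth 2
Step 7: declare b=(read e)=45 at depth 2
Step 8: enter scope (depth=3)
Visible at query point: b=45 e=45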